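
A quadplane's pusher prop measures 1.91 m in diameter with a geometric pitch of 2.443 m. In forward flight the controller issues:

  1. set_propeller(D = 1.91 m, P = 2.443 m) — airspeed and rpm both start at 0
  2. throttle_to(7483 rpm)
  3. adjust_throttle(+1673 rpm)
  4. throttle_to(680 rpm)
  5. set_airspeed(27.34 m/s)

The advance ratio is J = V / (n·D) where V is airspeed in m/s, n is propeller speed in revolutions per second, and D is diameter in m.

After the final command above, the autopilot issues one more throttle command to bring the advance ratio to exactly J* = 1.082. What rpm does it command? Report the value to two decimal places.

rpm = 793.76

set_propeller: D = 1.91 m, P = 2.443 m (p = P/D = 1.279058); state ← (V=0, rpm=0)
throttle_to(7483): rpm ← 7483
adjust_throttle(+1673): rpm ← 7483 +1673 = 9156
throttle_to(680): rpm ← 680
set_airspeed(27.34): V ← 27.34 m/s
final state: V = 27.34 m/s, rpm = 680 → n = rpm/60 = 11.333333 rev/s
target J* = 1.082; solve J* = V/(n·D) for n: n = V/(J*·D) = 27.34/(1.082 × 1.91) = 13.229331 rev/s
rpm = 60·n = 793.759859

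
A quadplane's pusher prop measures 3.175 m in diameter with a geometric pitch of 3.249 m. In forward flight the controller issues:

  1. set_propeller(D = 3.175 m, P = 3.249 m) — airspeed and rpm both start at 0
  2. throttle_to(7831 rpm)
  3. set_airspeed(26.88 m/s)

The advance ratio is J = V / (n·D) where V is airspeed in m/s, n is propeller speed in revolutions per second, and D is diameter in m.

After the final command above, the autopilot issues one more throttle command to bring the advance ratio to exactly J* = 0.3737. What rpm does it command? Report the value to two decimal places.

rpm = 1359.29

set_propeller: D = 3.175 m, P = 3.249 m (p = P/D = 1.023307); state ← (V=0, rpm=0)
throttle_to(7831): rpm ← 7831
set_airspeed(26.88): V ← 26.88 m/s
final state: V = 26.88 m/s, rpm = 7831 → n = rpm/60 = 130.516667 rev/s
target J* = 0.3737; solve J* = V/(n·D) for n: n = V/(J*·D) = 26.88/(0.3737 × 3.175) = 22.654915 rev/s
rpm = 60·n = 1359.294899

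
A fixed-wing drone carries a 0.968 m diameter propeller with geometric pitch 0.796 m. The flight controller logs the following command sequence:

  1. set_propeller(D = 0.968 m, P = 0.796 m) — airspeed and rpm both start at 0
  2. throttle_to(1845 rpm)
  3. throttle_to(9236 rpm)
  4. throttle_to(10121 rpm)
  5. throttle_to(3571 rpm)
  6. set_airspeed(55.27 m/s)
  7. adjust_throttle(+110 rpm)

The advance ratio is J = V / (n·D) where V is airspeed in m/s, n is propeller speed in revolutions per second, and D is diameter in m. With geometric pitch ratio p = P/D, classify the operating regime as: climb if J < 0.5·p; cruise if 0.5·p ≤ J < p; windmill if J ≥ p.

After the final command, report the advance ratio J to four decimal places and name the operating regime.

J = 0.9307, regime = windmill

set_propeller: D = 0.968 m, P = 0.796 m (p = P/D = 0.822314); state ← (V=0, rpm=0)
throttle_to(1845): rpm ← 1845
throttle_to(9236): rpm ← 9236
throttle_to(10121): rpm ← 10121
throttle_to(3571): rpm ← 3571
set_airspeed(55.27): V ← 55.27 m/s
adjust_throttle(+110): rpm ← 3571 +110 = 3681
final state: V = 55.27 m/s, rpm = 3681 → n = rpm/60 = 61.350000 rev/s
J = V / (n·D) = 55.27 / (61.350000 × 0.968) = 0.930678
regime bands: climb J<0.4112 | cruise [0.4112, 0.8223) | windmill J≥0.8223
J = 0.9307 → windmill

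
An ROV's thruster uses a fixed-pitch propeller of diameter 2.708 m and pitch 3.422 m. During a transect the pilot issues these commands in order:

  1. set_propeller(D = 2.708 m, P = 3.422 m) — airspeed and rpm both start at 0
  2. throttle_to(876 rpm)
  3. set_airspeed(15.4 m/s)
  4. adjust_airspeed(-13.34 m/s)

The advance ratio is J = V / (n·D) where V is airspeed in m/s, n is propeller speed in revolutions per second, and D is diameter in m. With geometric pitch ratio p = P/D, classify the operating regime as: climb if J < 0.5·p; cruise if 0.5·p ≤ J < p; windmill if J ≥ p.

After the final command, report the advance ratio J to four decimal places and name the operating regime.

set_propeller: D = 2.708 m, P = 3.422 m (p = P/D = 1.263663); state ← (V=0, rpm=0)
throttle_to(876): rpm ← 876
set_airspeed(15.4): V ← 15.4 m/s
adjust_airspeed(-13.34): V ← 15.4 -13.34 = 2.06 m/s
final state: V = 2.06 m/s, rpm = 876 → n = rpm/60 = 14.600000 rev/s
J = V / (n·D) = 2.06 / (14.600000 × 2.708) = 0.052103
regime bands: climb J<0.6318 | cruise [0.6318, 1.2637) | windmill J≥1.2637
J = 0.0521 → climb

J = 0.0521, regime = climb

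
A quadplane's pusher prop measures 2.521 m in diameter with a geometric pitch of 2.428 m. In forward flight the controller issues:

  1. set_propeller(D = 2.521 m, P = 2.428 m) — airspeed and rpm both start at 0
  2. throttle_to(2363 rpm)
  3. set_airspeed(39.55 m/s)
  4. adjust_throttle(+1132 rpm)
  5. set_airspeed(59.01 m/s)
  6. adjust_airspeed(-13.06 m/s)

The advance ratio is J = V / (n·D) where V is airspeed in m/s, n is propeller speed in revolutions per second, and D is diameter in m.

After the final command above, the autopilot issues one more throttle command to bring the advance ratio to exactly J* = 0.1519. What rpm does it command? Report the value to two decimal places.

set_propeller: D = 2.521 m, P = 2.428 m (p = P/D = 0.963110); state ← (V=0, rpm=0)
throttle_to(2363): rpm ← 2363
set_airspeed(39.55): V ← 39.55 m/s
adjust_throttle(+1132): rpm ← 2363 +1132 = 3495
set_airspeed(59.01): V ← 59.01 m/s
adjust_airspeed(-13.06): V ← 59.01 -13.06 = 45.95 m/s
final state: V = 45.95 m/s, rpm = 3495 → n = rpm/60 = 58.250000 rev/s
target J* = 0.1519; solve J* = V/(n·D) for n: n = V/(J*·D) = 45.95/(0.1519 × 2.521) = 119.992719 rev/s
rpm = 60·n = 7199.563169

rpm = 7199.56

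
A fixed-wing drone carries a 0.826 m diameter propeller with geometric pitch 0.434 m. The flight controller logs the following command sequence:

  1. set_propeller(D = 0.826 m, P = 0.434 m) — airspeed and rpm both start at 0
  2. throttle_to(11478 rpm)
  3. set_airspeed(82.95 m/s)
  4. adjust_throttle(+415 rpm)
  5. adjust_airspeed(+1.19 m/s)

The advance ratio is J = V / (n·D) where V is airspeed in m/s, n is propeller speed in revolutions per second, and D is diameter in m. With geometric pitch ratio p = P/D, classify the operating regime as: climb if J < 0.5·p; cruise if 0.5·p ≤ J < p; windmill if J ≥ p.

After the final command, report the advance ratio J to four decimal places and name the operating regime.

J = 0.5139, regime = cruise

set_propeller: D = 0.826 m, P = 0.434 m (p = P/D = 0.525424); state ← (V=0, rpm=0)
throttle_to(11478): rpm ← 11478
set_airspeed(82.95): V ← 82.95 m/s
adjust_throttle(+415): rpm ← 11478 +415 = 11893
adjust_airspeed(+1.19): V ← 82.95 +1.19 = 84.14 m/s
final state: V = 84.14 m/s, rpm = 11893 → n = rpm/60 = 198.216667 rev/s
J = V / (n·D) = 84.14 / (198.216667 × 0.826) = 0.513904
regime bands: climb J<0.2627 | cruise [0.2627, 0.5254) | windmill J≥0.5254
J = 0.5139 → cruise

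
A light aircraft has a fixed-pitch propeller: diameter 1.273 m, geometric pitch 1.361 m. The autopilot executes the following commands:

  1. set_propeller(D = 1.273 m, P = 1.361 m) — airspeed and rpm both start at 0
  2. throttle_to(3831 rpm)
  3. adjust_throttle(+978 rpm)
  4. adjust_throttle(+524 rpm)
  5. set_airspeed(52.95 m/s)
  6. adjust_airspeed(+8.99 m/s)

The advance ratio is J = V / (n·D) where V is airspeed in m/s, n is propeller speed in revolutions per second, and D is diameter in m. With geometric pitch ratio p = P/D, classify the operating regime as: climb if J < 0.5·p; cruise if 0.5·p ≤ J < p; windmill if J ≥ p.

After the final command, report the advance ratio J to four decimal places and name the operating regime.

set_propeller: D = 1.273 m, P = 1.361 m (p = P/D = 1.069128); state ← (V=0, rpm=0)
throttle_to(3831): rpm ← 3831
adjust_throttle(+978): rpm ← 3831 +978 = 4809
adjust_throttle(+524): rpm ← 4809 +524 = 5333
set_airspeed(52.95): V ← 52.95 m/s
adjust_airspeed(+8.99): V ← 52.95 +8.99 = 61.94 m/s
final state: V = 61.94 m/s, rpm = 5333 → n = rpm/60 = 88.883333 rev/s
J = V / (n·D) = 61.94 / (88.883333 × 1.273) = 0.547422
regime bands: climb J<0.5346 | cruise [0.5346, 1.0691) | windmill J≥1.0691
J = 0.5474 → cruise

J = 0.5474, regime = cruise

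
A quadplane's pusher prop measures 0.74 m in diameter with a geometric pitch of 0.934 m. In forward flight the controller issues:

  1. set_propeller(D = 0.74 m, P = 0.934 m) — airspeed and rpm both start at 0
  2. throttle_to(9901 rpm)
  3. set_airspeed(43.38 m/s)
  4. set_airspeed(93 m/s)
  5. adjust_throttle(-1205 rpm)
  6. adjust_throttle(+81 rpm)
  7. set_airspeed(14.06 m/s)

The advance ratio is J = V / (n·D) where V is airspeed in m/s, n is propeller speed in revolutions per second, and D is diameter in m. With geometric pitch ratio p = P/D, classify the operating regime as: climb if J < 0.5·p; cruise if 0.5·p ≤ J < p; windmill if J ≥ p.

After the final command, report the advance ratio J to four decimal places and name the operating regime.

J = 0.1299, regime = climb

set_propeller: D = 0.74 m, P = 0.934 m (p = P/D = 1.262162); state ← (V=0, rpm=0)
throttle_to(9901): rpm ← 9901
set_airspeed(43.38): V ← 43.38 m/s
set_airspeed(93): V ← 93 m/s
adjust_throttle(-1205): rpm ← 9901 -1205 = 8696
adjust_throttle(+81): rpm ← 8696 +81 = 8777
set_airspeed(14.06): V ← 14.06 m/s
final state: V = 14.06 m/s, rpm = 8777 → n = rpm/60 = 146.283333 rev/s
J = V / (n·D) = 14.06 / (146.283333 × 0.74) = 0.129885
regime bands: climb J<0.6311 | cruise [0.6311, 1.2622) | windmill J≥1.2622
J = 0.1299 → climb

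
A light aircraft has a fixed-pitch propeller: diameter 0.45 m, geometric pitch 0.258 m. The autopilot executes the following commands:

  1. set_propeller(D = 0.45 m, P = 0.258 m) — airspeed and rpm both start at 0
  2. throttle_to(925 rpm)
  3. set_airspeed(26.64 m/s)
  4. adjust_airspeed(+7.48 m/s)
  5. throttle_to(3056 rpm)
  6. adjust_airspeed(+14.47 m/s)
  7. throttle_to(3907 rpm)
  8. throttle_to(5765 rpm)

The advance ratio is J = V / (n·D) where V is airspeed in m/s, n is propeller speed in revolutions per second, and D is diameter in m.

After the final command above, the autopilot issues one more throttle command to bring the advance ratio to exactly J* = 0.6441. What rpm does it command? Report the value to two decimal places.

rpm = 10058.48

set_propeller: D = 0.45 m, P = 0.258 m (p = P/D = 0.573333); state ← (V=0, rpm=0)
throttle_to(925): rpm ← 925
set_airspeed(26.64): V ← 26.64 m/s
adjust_airspeed(+7.48): V ← 26.64 +7.48 = 34.12 m/s
throttle_to(3056): rpm ← 3056
adjust_airspeed(+14.47): V ← 34.12 +14.47 = 48.59 m/s
throttle_to(3907): rpm ← 3907
throttle_to(5765): rpm ← 5765
final state: V = 48.59 m/s, rpm = 5765 → n = rpm/60 = 96.083333 rev/s
target J* = 0.6441; solve J* = V/(n·D) for n: n = V/(J*·D) = 48.59/(0.6441 × 0.45) = 167.641326 rev/s
rpm = 60·n = 10058.479532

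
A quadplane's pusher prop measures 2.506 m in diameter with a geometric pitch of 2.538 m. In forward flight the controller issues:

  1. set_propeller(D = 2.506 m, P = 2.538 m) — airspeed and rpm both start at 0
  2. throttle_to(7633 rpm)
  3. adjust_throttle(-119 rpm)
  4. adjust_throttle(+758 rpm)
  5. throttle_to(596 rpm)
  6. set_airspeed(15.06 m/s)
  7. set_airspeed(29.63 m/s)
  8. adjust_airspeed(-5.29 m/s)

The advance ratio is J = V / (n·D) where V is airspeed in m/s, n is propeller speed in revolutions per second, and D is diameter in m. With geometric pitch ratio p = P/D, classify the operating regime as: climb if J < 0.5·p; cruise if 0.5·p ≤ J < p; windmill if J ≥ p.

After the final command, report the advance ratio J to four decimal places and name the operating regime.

J = 0.9778, regime = cruise

set_propeller: D = 2.506 m, P = 2.538 m (p = P/D = 1.012769); state ← (V=0, rpm=0)
throttle_to(7633): rpm ← 7633
adjust_throttle(-119): rpm ← 7633 -119 = 7514
adjust_throttle(+758): rpm ← 7514 +758 = 8272
throttle_to(596): rpm ← 596
set_airspeed(15.06): V ← 15.06 m/s
set_airspeed(29.63): V ← 29.63 m/s
adjust_airspeed(-5.29): V ← 29.63 -5.29 = 24.34 m/s
final state: V = 24.34 m/s, rpm = 596 → n = rpm/60 = 9.933333 rev/s
J = V / (n·D) = 24.34 / (9.933333 × 2.506) = 0.977788
regime bands: climb J<0.5064 | cruise [0.5064, 1.0128) | windmill J≥1.0128
J = 0.9778 → cruise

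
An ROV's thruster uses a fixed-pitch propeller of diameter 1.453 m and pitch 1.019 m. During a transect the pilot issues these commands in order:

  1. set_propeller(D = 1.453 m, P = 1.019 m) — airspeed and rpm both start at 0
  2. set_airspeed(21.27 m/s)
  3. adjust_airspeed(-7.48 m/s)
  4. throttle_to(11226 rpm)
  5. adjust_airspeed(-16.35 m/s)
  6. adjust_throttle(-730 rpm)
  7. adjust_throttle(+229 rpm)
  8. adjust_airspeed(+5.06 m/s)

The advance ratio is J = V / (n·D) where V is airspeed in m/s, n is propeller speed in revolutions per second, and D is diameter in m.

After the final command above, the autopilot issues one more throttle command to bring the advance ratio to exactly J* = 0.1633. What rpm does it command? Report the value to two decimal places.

rpm = 632.18

set_propeller: D = 1.453 m, P = 1.019 m (p = P/D = 0.701308); state ← (V=0, rpm=0)
set_airspeed(21.27): V ← 21.27 m/s
adjust_airspeed(-7.48): V ← 21.27 -7.48 = 13.79 m/s
throttle_to(11226): rpm ← 11226
adjust_airspeed(-16.35): V ← 13.79 -16.35 = -2.56 m/s
adjust_throttle(-730): rpm ← 11226 -730 = 10496
adjust_throttle(+229): rpm ← 10496 +229 = 10725
adjust_airspeed(+5.06): V ← -2.56 +5.06 = 2.5 m/s
final state: V = 2.5 m/s, rpm = 10725 → n = rpm/60 = 178.750000 rev/s
target J* = 0.1633; solve J* = V/(n·D) for n: n = V/(J*·D) = 2.5/(0.1633 × 1.453) = 10.536302 rev/s
rpm = 60·n = 632.178119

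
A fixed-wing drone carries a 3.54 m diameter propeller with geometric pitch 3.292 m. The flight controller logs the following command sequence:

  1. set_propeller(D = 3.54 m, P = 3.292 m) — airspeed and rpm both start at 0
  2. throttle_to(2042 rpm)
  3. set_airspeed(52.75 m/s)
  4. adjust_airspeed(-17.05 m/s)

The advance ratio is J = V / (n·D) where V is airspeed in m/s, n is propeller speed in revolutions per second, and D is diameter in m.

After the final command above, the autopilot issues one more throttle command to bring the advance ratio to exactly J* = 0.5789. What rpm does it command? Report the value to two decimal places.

rpm = 1045.23

set_propeller: D = 3.54 m, P = 3.292 m (p = P/D = 0.929944); state ← (V=0, rpm=0)
throttle_to(2042): rpm ← 2042
set_airspeed(52.75): V ← 52.75 m/s
adjust_airspeed(-17.05): V ← 52.75 -17.05 = 35.7 m/s
final state: V = 35.7 m/s, rpm = 2042 → n = rpm/60 = 34.033333 rev/s
target J* = 0.5789; solve J* = V/(n·D) for n: n = V/(J*·D) = 35.7/(0.5789 × 3.54) = 17.420532 rev/s
rpm = 60·n = 1045.231898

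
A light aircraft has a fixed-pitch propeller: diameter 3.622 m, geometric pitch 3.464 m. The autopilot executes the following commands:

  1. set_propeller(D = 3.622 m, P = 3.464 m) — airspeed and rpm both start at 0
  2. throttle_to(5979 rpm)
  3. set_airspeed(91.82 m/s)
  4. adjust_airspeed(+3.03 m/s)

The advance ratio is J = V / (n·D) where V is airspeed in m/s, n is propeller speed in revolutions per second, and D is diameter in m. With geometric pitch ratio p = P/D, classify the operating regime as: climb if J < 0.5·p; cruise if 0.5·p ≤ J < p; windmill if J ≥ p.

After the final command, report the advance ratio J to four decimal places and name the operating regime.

set_propeller: D = 3.622 m, P = 3.464 m (p = P/D = 0.956378); state ← (V=0, rpm=0)
throttle_to(5979): rpm ← 5979
set_airspeed(91.82): V ← 91.82 m/s
adjust_airspeed(+3.03): V ← 91.82 +3.03 = 94.85 m/s
final state: V = 94.85 m/s, rpm = 5979 → n = rpm/60 = 99.650000 rev/s
J = V / (n·D) = 94.85 / (99.650000 × 3.622) = 0.262792
regime bands: climb J<0.4782 | cruise [0.4782, 0.9564) | windmill J≥0.9564
J = 0.2628 → climb

J = 0.2628, regime = climb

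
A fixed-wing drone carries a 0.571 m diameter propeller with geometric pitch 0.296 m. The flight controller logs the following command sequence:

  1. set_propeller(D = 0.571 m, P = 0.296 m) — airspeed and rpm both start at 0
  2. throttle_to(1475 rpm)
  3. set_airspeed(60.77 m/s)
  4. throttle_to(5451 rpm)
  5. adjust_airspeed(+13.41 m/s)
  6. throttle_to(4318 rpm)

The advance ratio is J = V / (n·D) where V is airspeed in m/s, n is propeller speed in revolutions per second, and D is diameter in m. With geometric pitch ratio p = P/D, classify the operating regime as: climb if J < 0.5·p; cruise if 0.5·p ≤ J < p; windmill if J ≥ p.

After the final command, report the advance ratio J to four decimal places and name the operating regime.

J = 1.8052, regime = windmill

set_propeller: D = 0.571 m, P = 0.296 m (p = P/D = 0.518389); state ← (V=0, rpm=0)
throttle_to(1475): rpm ← 1475
set_airspeed(60.77): V ← 60.77 m/s
throttle_to(5451): rpm ← 5451
adjust_airspeed(+13.41): V ← 60.77 +13.41 = 74.18 m/s
throttle_to(4318): rpm ← 4318
final state: V = 74.18 m/s, rpm = 4318 → n = rpm/60 = 71.966667 rev/s
J = V / (n·D) = 74.18 / (71.966667 × 0.571) = 1.805175
regime bands: climb J<0.2592 | cruise [0.2592, 0.5184) | windmill J≥0.5184
J = 1.8052 → windmill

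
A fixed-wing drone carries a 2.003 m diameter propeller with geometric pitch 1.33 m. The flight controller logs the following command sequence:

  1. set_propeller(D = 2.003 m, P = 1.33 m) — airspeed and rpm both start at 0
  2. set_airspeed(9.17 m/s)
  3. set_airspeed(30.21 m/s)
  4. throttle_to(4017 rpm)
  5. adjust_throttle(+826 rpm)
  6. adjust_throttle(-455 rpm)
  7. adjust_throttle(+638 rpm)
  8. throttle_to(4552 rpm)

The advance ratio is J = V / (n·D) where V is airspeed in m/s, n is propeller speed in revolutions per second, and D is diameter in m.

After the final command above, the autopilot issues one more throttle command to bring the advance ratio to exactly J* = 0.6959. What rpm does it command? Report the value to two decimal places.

rpm = 1300.39

set_propeller: D = 2.003 m, P = 1.33 m (p = P/D = 0.664004); state ← (V=0, rpm=0)
set_airspeed(9.17): V ← 9.17 m/s
set_airspeed(30.21): V ← 30.21 m/s
throttle_to(4017): rpm ← 4017
adjust_throttle(+826): rpm ← 4017 +826 = 4843
adjust_throttle(-455): rpm ← 4843 -455 = 4388
adjust_throttle(+638): rpm ← 4388 +638 = 5026
throttle_to(4552): rpm ← 4552
final state: V = 30.21 m/s, rpm = 4552 → n = rpm/60 = 75.866667 rev/s
target J* = 0.6959; solve J* = V/(n·D) for n: n = V/(J*·D) = 30.21/(0.6959 × 2.003) = 21.673195 rev/s
rpm = 60·n = 1300.391703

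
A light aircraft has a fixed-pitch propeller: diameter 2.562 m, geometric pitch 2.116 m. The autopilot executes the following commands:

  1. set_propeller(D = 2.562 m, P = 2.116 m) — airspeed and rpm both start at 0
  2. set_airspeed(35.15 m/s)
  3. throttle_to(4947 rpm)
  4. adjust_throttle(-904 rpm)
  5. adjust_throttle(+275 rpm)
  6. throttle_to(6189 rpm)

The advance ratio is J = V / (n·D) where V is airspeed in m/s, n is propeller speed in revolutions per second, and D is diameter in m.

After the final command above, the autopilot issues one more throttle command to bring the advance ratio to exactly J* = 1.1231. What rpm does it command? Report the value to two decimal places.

set_propeller: D = 2.562 m, P = 2.116 m (p = P/D = 0.825917); state ← (V=0, rpm=0)
set_airspeed(35.15): V ← 35.15 m/s
throttle_to(4947): rpm ← 4947
adjust_throttle(-904): rpm ← 4947 -904 = 4043
adjust_throttle(+275): rpm ← 4043 +275 = 4318
throttle_to(6189): rpm ← 6189
final state: V = 35.15 m/s, rpm = 6189 → n = rpm/60 = 103.150000 rev/s
target J* = 1.1231; solve J* = V/(n·D) for n: n = V/(J*·D) = 35.15/(1.1231 × 2.562) = 12.215965 rev/s
rpm = 60·n = 732.957895

rpm = 732.96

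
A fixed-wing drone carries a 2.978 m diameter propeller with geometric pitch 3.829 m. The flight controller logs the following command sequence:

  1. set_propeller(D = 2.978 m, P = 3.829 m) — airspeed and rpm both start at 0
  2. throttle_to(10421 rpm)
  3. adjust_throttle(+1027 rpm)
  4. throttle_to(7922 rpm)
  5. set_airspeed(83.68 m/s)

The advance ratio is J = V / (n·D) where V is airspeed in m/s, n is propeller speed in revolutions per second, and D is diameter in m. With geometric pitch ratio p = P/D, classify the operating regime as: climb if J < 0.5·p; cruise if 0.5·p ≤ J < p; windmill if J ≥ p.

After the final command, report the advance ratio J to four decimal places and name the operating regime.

set_propeller: D = 2.978 m, P = 3.829 m (p = P/D = 1.285762); state ← (V=0, rpm=0)
throttle_to(10421): rpm ← 10421
adjust_throttle(+1027): rpm ← 10421 +1027 = 11448
throttle_to(7922): rpm ← 7922
set_airspeed(83.68): V ← 83.68 m/s
final state: V = 83.68 m/s, rpm = 7922 → n = rpm/60 = 132.033333 rev/s
J = V / (n·D) = 83.68 / (132.033333 × 2.978) = 0.212820
regime bands: climb J<0.6429 | cruise [0.6429, 1.2858) | windmill J≥1.2858
J = 0.2128 → climb

J = 0.2128, regime = climb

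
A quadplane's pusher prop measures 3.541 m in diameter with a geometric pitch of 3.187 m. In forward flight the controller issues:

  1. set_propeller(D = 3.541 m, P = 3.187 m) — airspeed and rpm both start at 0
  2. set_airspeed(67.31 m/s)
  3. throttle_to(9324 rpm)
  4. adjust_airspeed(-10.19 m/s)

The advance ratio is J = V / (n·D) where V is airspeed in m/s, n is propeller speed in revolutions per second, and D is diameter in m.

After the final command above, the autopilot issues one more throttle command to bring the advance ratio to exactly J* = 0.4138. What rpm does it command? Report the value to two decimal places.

rpm = 2338.96

set_propeller: D = 3.541 m, P = 3.187 m (p = P/D = 0.900028); state ← (V=0, rpm=0)
set_airspeed(67.31): V ← 67.31 m/s
throttle_to(9324): rpm ← 9324
adjust_airspeed(-10.19): V ← 67.31 -10.19 = 57.12 m/s
final state: V = 57.12 m/s, rpm = 9324 → n = rpm/60 = 155.400000 rev/s
target J* = 0.4138; solve J* = V/(n·D) for n: n = V/(J*·D) = 57.12/(0.4138 × 3.541) = 38.982688 rev/s
rpm = 60·n = 2338.961300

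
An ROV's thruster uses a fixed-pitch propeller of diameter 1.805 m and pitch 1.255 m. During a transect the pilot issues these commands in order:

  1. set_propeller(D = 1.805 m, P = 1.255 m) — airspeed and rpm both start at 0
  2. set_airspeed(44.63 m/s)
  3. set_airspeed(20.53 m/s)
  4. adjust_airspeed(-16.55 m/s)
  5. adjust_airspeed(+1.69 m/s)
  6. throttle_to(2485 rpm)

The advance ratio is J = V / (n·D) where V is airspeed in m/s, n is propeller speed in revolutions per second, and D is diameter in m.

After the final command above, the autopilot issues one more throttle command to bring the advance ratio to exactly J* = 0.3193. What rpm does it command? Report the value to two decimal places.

set_propeller: D = 1.805 m, P = 1.255 m (p = P/D = 0.695291); state ← (V=0, rpm=0)
set_airspeed(44.63): V ← 44.63 m/s
set_airspeed(20.53): V ← 20.53 m/s
adjust_airspeed(-16.55): V ← 20.53 -16.55 = 3.98 m/s
adjust_airspeed(+1.69): V ← 3.98 +1.69 = 5.67 m/s
throttle_to(2485): rpm ← 2485
final state: V = 5.67 m/s, rpm = 2485 → n = rpm/60 = 41.416667 rev/s
target J* = 0.3193; solve J* = V/(n·D) for n: n = V/(J*·D) = 5.67/(0.3193 × 1.805) = 9.838003 rev/s
rpm = 60·n = 590.280158

rpm = 590.28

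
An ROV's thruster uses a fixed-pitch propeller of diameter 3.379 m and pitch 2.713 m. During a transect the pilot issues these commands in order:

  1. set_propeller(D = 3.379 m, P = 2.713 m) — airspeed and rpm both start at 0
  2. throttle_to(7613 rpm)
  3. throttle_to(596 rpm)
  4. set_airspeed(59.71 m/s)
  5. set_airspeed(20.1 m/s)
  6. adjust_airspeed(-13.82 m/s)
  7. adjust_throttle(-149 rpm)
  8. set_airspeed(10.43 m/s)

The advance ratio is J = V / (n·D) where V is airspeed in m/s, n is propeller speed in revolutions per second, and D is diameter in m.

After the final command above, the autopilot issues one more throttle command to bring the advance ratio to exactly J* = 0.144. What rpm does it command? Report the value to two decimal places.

set_propeller: D = 3.379 m, P = 2.713 m (p = P/D = 0.802900); state ← (V=0, rpm=0)
throttle_to(7613): rpm ← 7613
throttle_to(596): rpm ← 596
set_airspeed(59.71): V ← 59.71 m/s
set_airspeed(20.1): V ← 20.1 m/s
adjust_airspeed(-13.82): V ← 20.1 -13.82 = 6.28 m/s
adjust_throttle(-149): rpm ← 596 -149 = 447
set_airspeed(10.43): V ← 10.43 m/s
final state: V = 10.43 m/s, rpm = 447 → n = rpm/60 = 7.450000 rev/s
target J* = 0.144; solve J* = V/(n·D) for n: n = V/(J*·D) = 10.43/(0.144 × 3.379) = 21.435500 rev/s
rpm = 60·n = 1286.130019

rpm = 1286.13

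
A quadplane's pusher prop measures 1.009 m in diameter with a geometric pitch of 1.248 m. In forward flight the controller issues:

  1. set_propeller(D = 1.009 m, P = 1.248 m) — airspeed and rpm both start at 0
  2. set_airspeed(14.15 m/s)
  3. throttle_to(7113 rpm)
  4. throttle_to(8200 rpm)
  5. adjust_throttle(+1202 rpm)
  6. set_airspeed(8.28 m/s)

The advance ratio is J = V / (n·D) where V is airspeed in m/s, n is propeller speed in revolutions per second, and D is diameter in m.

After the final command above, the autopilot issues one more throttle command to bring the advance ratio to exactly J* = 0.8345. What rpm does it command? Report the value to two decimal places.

rpm = 590.02

set_propeller: D = 1.009 m, P = 1.248 m (p = P/D = 1.236868); state ← (V=0, rpm=0)
set_airspeed(14.15): V ← 14.15 m/s
throttle_to(7113): rpm ← 7113
throttle_to(8200): rpm ← 8200
adjust_throttle(+1202): rpm ← 8200 +1202 = 9402
set_airspeed(8.28): V ← 8.28 m/s
final state: V = 8.28 m/s, rpm = 9402 → n = rpm/60 = 156.700000 rev/s
target J* = 0.8345; solve J* = V/(n·D) for n: n = V/(J*·D) = 8.28/(0.8345 × 1.009) = 9.833607 rev/s
rpm = 60·n = 590.016395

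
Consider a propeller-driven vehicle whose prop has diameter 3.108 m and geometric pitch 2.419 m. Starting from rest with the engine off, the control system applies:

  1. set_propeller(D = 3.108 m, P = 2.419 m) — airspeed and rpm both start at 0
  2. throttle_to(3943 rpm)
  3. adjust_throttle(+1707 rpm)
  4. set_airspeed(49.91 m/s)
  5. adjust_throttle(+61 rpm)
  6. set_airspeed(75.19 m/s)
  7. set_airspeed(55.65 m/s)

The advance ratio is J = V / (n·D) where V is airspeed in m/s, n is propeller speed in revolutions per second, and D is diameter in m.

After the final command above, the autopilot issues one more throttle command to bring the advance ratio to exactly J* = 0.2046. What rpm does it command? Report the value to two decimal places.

set_propeller: D = 3.108 m, P = 2.419 m (p = P/D = 0.778314); state ← (V=0, rpm=0)
throttle_to(3943): rpm ← 3943
adjust_throttle(+1707): rpm ← 3943 +1707 = 5650
set_airspeed(49.91): V ← 49.91 m/s
adjust_throttle(+61): rpm ← 5650 +61 = 5711
set_airspeed(75.19): V ← 75.19 m/s
set_airspeed(55.65): V ← 55.65 m/s
final state: V = 55.65 m/s, rpm = 5711 → n = rpm/60 = 95.183333 rev/s
target J* = 0.2046; solve J* = V/(n·D) for n: n = V/(J*·D) = 55.65/(0.2046 × 3.108) = 87.514200 rev/s
rpm = 60·n = 5250.852025

rpm = 5250.85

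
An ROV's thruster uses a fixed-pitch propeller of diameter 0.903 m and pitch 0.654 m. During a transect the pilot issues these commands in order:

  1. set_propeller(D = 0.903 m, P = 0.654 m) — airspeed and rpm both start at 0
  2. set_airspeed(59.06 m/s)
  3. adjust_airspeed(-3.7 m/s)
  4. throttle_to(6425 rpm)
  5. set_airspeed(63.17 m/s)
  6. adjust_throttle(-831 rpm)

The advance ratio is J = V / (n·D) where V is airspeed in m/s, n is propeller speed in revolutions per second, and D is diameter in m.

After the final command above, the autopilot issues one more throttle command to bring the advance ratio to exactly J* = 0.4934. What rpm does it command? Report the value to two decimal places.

set_propeller: D = 0.903 m, P = 0.654 m (p = P/D = 0.724252); state ← (V=0, rpm=0)
set_airspeed(59.06): V ← 59.06 m/s
adjust_airspeed(-3.7): V ← 59.06 -3.7 = 55.36 m/s
throttle_to(6425): rpm ← 6425
set_airspeed(63.17): V ← 63.17 m/s
adjust_throttle(-831): rpm ← 6425 -831 = 5594
final state: V = 63.17 m/s, rpm = 5594 → n = rpm/60 = 93.233333 rev/s
target J* = 0.4934; solve J* = V/(n·D) for n: n = V/(J*·D) = 63.17/(0.4934 × 0.903) = 141.782941 rev/s
rpm = 60·n = 8506.976475

rpm = 8506.98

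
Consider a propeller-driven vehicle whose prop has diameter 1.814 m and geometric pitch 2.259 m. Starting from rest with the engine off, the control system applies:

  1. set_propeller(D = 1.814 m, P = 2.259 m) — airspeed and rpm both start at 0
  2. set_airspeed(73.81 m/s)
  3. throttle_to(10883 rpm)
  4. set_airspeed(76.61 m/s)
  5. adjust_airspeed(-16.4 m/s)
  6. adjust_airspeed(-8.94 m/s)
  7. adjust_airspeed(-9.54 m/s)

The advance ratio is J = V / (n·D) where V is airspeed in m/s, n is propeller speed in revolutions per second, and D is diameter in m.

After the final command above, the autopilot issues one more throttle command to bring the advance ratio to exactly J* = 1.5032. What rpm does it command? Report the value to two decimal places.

set_propeller: D = 1.814 m, P = 2.259 m (p = P/D = 1.245314); state ← (V=0, rpm=0)
set_airspeed(73.81): V ← 73.81 m/s
throttle_to(10883): rpm ← 10883
set_airspeed(76.61): V ← 76.61 m/s
adjust_airspeed(-16.4): V ← 76.61 -16.4 = 60.21 m/s
adjust_airspeed(-8.94): V ← 60.21 -8.94 = 51.27 m/s
adjust_airspeed(-9.54): V ← 51.27 -9.54 = 41.73 m/s
final state: V = 41.73 m/s, rpm = 10883 → n = rpm/60 = 181.383333 rev/s
target J* = 1.5032; solve J* = V/(n·D) for n: n = V/(J*·D) = 41.73/(1.5032 × 1.814) = 15.303626 rev/s
rpm = 60·n = 918.217542

rpm = 918.22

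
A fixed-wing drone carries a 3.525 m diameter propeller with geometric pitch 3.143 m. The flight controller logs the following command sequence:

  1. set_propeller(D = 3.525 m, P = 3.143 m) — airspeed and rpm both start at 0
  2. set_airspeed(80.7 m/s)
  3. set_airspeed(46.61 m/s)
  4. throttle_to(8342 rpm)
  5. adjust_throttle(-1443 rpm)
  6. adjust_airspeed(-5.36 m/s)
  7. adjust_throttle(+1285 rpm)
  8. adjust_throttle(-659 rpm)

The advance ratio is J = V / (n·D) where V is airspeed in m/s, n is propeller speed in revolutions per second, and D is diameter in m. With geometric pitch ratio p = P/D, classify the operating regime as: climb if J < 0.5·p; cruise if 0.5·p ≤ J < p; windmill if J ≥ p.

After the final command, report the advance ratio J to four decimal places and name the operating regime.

J = 0.0933, regime = climb

set_propeller: D = 3.525 m, P = 3.143 m (p = P/D = 0.891631); state ← (V=0, rpm=0)
set_airspeed(80.7): V ← 80.7 m/s
set_airspeed(46.61): V ← 46.61 m/s
throttle_to(8342): rpm ← 8342
adjust_throttle(-1443): rpm ← 8342 -1443 = 6899
adjust_airspeed(-5.36): V ← 46.61 -5.36 = 41.25 m/s
adjust_throttle(+1285): rpm ← 6899 +1285 = 8184
adjust_throttle(-659): rpm ← 8184 -659 = 7525
final state: V = 41.25 m/s, rpm = 7525 → n = rpm/60 = 125.416667 rev/s
J = V / (n·D) = 41.25 / (125.416667 × 3.525) = 0.093306
regime bands: climb J<0.4458 | cruise [0.4458, 0.8916) | windmill J≥0.8916
J = 0.0933 → climb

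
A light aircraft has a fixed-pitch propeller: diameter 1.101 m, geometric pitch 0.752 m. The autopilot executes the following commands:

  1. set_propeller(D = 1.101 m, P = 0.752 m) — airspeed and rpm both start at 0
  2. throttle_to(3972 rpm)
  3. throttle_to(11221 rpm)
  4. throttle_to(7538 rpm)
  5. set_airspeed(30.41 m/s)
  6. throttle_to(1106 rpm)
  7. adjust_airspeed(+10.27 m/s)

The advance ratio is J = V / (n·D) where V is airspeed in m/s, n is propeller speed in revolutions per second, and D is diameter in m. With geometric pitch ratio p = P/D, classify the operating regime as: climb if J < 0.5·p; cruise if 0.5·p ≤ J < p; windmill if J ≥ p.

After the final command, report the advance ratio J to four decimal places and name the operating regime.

J = 2.0044, regime = windmill

set_propeller: D = 1.101 m, P = 0.752 m (p = P/D = 0.683015); state ← (V=0, rpm=0)
throttle_to(3972): rpm ← 3972
throttle_to(11221): rpm ← 11221
throttle_to(7538): rpm ← 7538
set_airspeed(30.41): V ← 30.41 m/s
throttle_to(1106): rpm ← 1106
adjust_airspeed(+10.27): V ← 30.41 +10.27 = 40.68 m/s
final state: V = 40.68 m/s, rpm = 1106 → n = rpm/60 = 18.433333 rev/s
J = V / (n·D) = 40.68 / (18.433333 × 1.101) = 2.004425
regime bands: climb J<0.3415 | cruise [0.3415, 0.6830) | windmill J≥0.6830
J = 2.0044 → windmill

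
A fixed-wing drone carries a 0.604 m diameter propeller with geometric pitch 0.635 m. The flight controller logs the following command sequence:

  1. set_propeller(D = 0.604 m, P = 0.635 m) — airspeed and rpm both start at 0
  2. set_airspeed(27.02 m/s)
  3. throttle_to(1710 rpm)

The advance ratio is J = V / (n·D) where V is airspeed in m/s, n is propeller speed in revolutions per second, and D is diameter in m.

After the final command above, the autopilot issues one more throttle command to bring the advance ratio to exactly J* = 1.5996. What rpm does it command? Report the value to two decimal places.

set_propeller: D = 0.604 m, P = 0.635 m (p = P/D = 1.051325); state ← (V=0, rpm=0)
set_airspeed(27.02): V ← 27.02 m/s
throttle_to(1710): rpm ← 1710
final state: V = 27.02 m/s, rpm = 1710 → n = rpm/60 = 28.500000 rev/s
target J* = 1.5996; solve J* = V/(n·D) for n: n = V/(J*·D) = 27.02/(1.5996 × 0.604) = 27.966429 rev/s
rpm = 60·n = 1677.985722

rpm = 1677.99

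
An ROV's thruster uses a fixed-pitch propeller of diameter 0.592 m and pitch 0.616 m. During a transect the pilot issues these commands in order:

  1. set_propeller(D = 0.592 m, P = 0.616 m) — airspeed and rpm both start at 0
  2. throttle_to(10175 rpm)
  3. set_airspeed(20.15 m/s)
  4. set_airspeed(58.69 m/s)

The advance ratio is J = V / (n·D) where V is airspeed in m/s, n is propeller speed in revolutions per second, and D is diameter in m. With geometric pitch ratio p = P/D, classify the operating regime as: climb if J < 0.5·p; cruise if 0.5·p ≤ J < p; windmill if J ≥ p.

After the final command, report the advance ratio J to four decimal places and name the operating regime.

set_propeller: D = 0.592 m, P = 0.616 m (p = P/D = 1.040541); state ← (V=0, rpm=0)
throttle_to(10175): rpm ← 10175
set_airspeed(20.15): V ← 20.15 m/s
set_airspeed(58.69): V ← 58.69 m/s
final state: V = 58.69 m/s, rpm = 10175 → n = rpm/60 = 169.583333 rev/s
J = V / (n·D) = 58.69 / (169.583333 × 0.592) = 0.584601
regime bands: climb J<0.5203 | cruise [0.5203, 1.0405) | windmill J≥1.0405
J = 0.5846 → cruise

J = 0.5846, regime = cruise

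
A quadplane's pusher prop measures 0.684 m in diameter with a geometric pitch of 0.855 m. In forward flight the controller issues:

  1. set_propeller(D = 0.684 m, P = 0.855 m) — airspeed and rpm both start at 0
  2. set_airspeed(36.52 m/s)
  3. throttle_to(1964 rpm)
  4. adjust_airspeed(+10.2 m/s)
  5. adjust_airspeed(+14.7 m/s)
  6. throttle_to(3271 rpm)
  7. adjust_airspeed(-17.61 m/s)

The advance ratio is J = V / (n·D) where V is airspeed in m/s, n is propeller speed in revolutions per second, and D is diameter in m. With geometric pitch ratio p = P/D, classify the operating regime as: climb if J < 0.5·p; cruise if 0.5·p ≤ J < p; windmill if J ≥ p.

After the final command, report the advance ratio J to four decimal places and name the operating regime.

set_propeller: D = 0.684 m, P = 0.855 m (p = P/D = 1.250000); state ← (V=0, rpm=0)
set_airspeed(36.52): V ← 36.52 m/s
throttle_to(1964): rpm ← 1964
adjust_airspeed(+10.2): V ← 36.52 +10.2 = 46.72 m/s
adjust_airspeed(+14.7): V ← 46.72 +14.7 = 61.42 m/s
throttle_to(3271): rpm ← 3271
adjust_airspeed(-17.61): V ← 61.42 -17.61 = 43.81 m/s
final state: V = 43.81 m/s, rpm = 3271 → n = rpm/60 = 54.516667 rev/s
J = V / (n·D) = 43.81 / (54.516667 × 0.684) = 1.174865
regime bands: climb J<0.6250 | cruise [0.6250, 1.2500) | windmill J≥1.2500
J = 1.1749 → cruise

J = 1.1749, regime = cruise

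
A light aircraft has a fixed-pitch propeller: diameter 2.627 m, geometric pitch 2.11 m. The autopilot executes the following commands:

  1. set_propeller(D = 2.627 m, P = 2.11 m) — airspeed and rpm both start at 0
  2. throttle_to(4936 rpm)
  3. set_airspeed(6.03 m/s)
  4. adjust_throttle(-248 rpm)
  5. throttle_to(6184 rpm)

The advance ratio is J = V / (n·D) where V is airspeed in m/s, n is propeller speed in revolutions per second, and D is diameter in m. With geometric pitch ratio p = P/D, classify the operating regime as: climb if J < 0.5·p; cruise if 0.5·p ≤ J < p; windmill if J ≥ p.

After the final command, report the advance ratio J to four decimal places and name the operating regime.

J = 0.0223, regime = climb

set_propeller: D = 2.627 m, P = 2.11 m (p = P/D = 0.803198); state ← (V=0, rpm=0)
throttle_to(4936): rpm ← 4936
set_airspeed(6.03): V ← 6.03 m/s
adjust_throttle(-248): rpm ← 4936 -248 = 4688
throttle_to(6184): rpm ← 6184
final state: V = 6.03 m/s, rpm = 6184 → n = rpm/60 = 103.066667 rev/s
J = V / (n·D) = 6.03 / (103.066667 × 2.627) = 0.022271
regime bands: climb J<0.4016 | cruise [0.4016, 0.8032) | windmill J≥0.8032
J = 0.0223 → climb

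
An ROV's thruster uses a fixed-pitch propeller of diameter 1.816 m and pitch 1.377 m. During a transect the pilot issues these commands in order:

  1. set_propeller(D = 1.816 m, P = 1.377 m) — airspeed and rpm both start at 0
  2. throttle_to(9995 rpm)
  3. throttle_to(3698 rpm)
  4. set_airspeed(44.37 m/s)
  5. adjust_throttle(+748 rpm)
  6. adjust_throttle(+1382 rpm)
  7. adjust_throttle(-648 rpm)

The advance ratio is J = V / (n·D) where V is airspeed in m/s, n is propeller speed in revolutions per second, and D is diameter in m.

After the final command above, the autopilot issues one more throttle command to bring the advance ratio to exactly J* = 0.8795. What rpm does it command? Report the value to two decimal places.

set_propeller: D = 1.816 m, P = 1.377 m (p = P/D = 0.758260); state ← (V=0, rpm=0)
throttle_to(9995): rpm ← 9995
throttle_to(3698): rpm ← 3698
set_airspeed(44.37): V ← 44.37 m/s
adjust_throttle(+748): rpm ← 3698 +748 = 4446
adjust_throttle(+1382): rpm ← 4446 +1382 = 5828
adjust_throttle(-648): rpm ← 5828 -648 = 5180
final state: V = 44.37 m/s, rpm = 5180 → n = rpm/60 = 86.333333 rev/s
target J* = 0.8795; solve J* = V/(n·D) for n: n = V/(J*·D) = 44.37/(0.8795 × 1.816) = 27.780352 rev/s
rpm = 60·n = 1666.821106

rpm = 1666.82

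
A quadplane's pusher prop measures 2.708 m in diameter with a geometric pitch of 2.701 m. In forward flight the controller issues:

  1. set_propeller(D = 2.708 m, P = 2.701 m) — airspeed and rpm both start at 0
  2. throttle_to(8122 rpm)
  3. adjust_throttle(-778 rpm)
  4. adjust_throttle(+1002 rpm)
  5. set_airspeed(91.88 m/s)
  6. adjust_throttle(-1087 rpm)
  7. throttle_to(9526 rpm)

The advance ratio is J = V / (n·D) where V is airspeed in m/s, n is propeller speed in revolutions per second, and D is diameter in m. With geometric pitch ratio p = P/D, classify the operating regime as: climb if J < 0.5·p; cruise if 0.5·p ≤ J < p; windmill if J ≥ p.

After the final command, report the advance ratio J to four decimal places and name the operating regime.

J = 0.2137, regime = climb

set_propeller: D = 2.708 m, P = 2.701 m (p = P/D = 0.997415); state ← (V=0, rpm=0)
throttle_to(8122): rpm ← 8122
adjust_throttle(-778): rpm ← 8122 -778 = 7344
adjust_throttle(+1002): rpm ← 7344 +1002 = 8346
set_airspeed(91.88): V ← 91.88 m/s
adjust_throttle(-1087): rpm ← 8346 -1087 = 7259
throttle_to(9526): rpm ← 9526
final state: V = 91.88 m/s, rpm = 9526 → n = rpm/60 = 158.766667 rev/s
J = V / (n·D) = 91.88 / (158.766667 × 2.708) = 0.213704
regime bands: climb J<0.4987 | cruise [0.4987, 0.9974) | windmill J≥0.9974
J = 0.2137 → climb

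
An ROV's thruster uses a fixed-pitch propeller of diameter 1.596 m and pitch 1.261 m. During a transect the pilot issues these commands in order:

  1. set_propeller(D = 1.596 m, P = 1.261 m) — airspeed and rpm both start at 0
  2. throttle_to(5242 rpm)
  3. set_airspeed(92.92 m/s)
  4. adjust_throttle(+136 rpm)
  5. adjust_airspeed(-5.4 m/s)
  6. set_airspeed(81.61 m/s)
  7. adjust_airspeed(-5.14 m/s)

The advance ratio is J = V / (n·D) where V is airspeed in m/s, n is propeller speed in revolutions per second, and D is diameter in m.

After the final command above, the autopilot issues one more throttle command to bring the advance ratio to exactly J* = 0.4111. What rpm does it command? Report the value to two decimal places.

rpm = 6992.98

set_propeller: D = 1.596 m, P = 1.261 m (p = P/D = 0.790100); state ← (V=0, rpm=0)
throttle_to(5242): rpm ← 5242
set_airspeed(92.92): V ← 92.92 m/s
adjust_throttle(+136): rpm ← 5242 +136 = 5378
adjust_airspeed(-5.4): V ← 92.92 -5.4 = 87.52 m/s
set_airspeed(81.61): V ← 81.61 m/s
adjust_airspeed(-5.14): V ← 81.61 -5.14 = 76.47 m/s
final state: V = 76.47 m/s, rpm = 5378 → n = rpm/60 = 89.633333 rev/s
target J* = 0.4111; solve J* = V/(n·D) for n: n = V/(J*·D) = 76.47/(0.4111 × 1.596) = 116.549584 rev/s
rpm = 60·n = 6992.975018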